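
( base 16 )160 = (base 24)eg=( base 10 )352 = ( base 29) C4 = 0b101100000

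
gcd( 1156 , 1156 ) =1156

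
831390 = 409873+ 421517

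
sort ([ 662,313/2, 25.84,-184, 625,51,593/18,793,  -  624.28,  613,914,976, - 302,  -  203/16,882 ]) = [ - 624.28, - 302,- 184, - 203/16,25.84  ,  593/18,51,313/2,  613,  625,662 , 793,882, 914,976 ] 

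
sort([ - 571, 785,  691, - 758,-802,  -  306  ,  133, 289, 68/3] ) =[ - 802,  -  758,  -  571,-306,68/3,133, 289,  691, 785 ]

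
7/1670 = 7/1670 = 0.00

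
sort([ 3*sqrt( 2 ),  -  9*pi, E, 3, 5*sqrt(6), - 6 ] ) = [  -  9*pi, - 6 , E, 3  ,  3 *sqrt( 2), 5*sqrt( 6 ) ]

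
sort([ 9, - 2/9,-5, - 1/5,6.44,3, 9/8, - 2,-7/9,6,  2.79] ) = [ - 5, - 2, - 7/9, - 2/9, - 1/5, 9/8, 2.79,3, 6,6.44,9]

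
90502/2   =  45251 = 45251.00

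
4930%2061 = 808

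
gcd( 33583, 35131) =43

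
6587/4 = 1646 + 3/4 = 1646.75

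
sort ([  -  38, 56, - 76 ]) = [ -76, - 38, 56] 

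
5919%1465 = 59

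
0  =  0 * 4160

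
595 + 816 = 1411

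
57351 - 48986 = 8365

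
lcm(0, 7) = 0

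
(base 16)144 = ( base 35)99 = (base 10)324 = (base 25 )co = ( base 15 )169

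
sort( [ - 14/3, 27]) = [ - 14/3,27] 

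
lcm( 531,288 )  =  16992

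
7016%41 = 5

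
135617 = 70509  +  65108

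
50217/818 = 61+319/818 = 61.39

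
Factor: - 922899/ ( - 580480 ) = 2^( - 7 )*3^1*5^( - 1 )*907^( - 1 )*307633^1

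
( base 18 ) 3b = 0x41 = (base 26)2D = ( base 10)65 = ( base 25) 2f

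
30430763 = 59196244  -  28765481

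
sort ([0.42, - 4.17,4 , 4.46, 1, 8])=[- 4.17, 0.42,1, 4, 4.46,8 ]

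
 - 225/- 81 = 25/9 = 2.78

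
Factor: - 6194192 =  - 2^4 * 387137^1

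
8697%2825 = 222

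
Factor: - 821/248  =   - 2^ ( - 3 )*31^(-1 )*821^1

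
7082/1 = 7082 = 7082.00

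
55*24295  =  1336225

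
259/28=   37/4 = 9.25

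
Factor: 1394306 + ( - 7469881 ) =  - 5^2 *11^1*22093^1 = - 6075575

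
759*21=15939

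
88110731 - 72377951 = 15732780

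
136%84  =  52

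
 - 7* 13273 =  - 92911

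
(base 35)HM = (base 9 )755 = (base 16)269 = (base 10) 617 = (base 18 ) 1g5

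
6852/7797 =2284/2599 = 0.88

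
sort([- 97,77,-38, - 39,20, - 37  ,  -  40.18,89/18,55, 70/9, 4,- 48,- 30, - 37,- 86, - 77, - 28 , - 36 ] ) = [-97,  -  86, - 77, - 48 ,  -  40.18, - 39,  -  38, - 37,  -  37,  -  36,-30, -28, 4, 89/18,70/9, 20,  55,  77]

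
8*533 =4264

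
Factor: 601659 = 3^2 * 66851^1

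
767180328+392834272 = 1160014600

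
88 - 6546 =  - 6458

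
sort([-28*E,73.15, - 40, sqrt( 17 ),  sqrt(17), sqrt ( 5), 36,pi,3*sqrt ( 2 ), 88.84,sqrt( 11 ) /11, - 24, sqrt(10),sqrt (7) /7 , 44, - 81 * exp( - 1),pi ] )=[ - 28*E,-40, - 81*exp( - 1 ), - 24,sqrt (11)/11,sqrt(7) /7,sqrt( 5), pi,pi, sqrt ( 10 ), sqrt(17 ), sqrt( 17) , 3*sqrt(2), 36,  44, 73.15, 88.84] 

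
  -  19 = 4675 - 4694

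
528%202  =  124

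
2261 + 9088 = 11349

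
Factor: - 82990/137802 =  - 3^( - 1)*5^1  *  7^( - 1)*17^( - 1)*43^1 = - 215/357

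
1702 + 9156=10858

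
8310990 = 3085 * 2694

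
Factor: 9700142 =2^1 * 37^1* 47^1*2789^1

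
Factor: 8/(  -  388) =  - 2/97= - 2^1*97^(-1 ) 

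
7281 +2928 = 10209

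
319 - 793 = -474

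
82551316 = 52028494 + 30522822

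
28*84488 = 2365664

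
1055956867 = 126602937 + 929353930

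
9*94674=852066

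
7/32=7/32 = 0.22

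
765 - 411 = 354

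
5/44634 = 5/44634 = 0.00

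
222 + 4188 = 4410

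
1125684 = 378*2978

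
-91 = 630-721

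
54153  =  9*6017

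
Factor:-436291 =-436291^1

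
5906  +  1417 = 7323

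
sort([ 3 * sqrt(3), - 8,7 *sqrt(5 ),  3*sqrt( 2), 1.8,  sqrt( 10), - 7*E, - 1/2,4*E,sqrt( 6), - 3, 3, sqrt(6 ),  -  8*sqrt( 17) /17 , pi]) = [ - 7*E,  -  8,  -  3,-8*sqrt ( 17)/17,-1/2, 1.8,sqrt(6 ),sqrt(6 ), 3,pi , sqrt(10 ),3*sqrt( 2 ),3*sqrt( 3 ),4*E, 7*sqrt( 5 )]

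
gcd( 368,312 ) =8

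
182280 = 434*420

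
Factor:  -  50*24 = - 1200 = -2^4 * 3^1*5^2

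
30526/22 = 15263/11 =1387.55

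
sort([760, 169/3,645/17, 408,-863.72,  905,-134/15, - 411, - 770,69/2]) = [-863.72,  -  770, - 411, - 134/15, 69/2,645/17,169/3,  408, 760, 905] 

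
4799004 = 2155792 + 2643212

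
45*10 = 450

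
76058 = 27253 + 48805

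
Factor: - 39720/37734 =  - 20/19 = - 2^2*5^1*19^( - 1)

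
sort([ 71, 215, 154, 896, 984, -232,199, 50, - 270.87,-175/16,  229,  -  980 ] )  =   [ - 980 , - 270.87, - 232,-175/16, 50, 71, 154,199  ,  215, 229,  896,984]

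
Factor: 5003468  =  2^2*1250867^1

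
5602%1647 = 661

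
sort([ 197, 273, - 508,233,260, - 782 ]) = [ - 782, - 508 , 197, 233,260, 273]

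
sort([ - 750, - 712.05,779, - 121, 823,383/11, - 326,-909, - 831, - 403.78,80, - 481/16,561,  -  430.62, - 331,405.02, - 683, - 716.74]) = [ - 909, - 831, - 750, - 716.74, - 712.05, - 683,  -  430.62, - 403.78,- 331, -326 , - 121 , - 481/16,383/11, 80,405.02,561, 779 , 823]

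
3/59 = 3/59 = 0.05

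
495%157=24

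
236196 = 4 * 59049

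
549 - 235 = 314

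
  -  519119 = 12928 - 532047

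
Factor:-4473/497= -9=- 3^2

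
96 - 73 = 23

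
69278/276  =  34639/138 = 251.01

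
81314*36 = 2927304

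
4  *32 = 128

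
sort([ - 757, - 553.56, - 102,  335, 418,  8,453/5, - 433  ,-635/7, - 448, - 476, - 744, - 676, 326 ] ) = [ - 757 , - 744, - 676,-553.56 , - 476, - 448, - 433,  -  102, - 635/7, 8 , 453/5 , 326 , 335,  418 ] 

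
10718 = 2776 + 7942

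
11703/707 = 16 + 391/707 = 16.55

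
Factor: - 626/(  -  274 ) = 137^(-1 ) * 313^1 =313/137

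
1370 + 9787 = 11157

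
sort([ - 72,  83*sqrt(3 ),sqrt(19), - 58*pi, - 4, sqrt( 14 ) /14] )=[ - 58*pi,-72 ,-4,sqrt ( 14)/14, sqrt (19),  83 *sqrt( 3)]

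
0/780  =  0 = 0.00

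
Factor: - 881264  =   - 2^4*55079^1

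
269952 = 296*912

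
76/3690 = 38/1845 =0.02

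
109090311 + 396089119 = 505179430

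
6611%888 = 395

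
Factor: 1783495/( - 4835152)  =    -  2^( - 4) * 5^1*23^( - 1 )*1877^( - 1) * 50957^1 = - 254785/690736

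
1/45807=1/45807 = 0.00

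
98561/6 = 16426+5/6  =  16426.83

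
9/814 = 9/814 = 0.01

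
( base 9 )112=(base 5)332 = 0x5c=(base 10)92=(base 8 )134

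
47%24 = 23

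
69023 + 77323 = 146346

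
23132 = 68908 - 45776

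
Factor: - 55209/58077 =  - 77/81=-  3^( - 4) *7^1*11^1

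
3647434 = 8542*427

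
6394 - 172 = 6222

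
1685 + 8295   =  9980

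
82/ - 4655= - 82/4655 = - 0.02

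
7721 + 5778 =13499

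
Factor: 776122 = 2^1*281^1 * 1381^1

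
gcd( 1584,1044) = 36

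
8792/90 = 4396/45  =  97.69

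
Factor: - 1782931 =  - 1782931^1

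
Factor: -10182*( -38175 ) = 2^1*3^2*5^2*509^1*1697^1 = 388697850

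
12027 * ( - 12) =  - 144324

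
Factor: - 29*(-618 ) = 17922 = 2^1*3^1*29^1*103^1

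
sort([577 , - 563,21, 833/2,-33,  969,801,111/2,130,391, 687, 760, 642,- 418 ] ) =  [-563,-418, - 33, 21,111/2, 130, 391, 833/2, 577,642, 687, 760,801,  969 ] 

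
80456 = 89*904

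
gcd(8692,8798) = 106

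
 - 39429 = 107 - 39536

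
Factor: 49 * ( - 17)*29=  -  24157 = - 7^2*17^1*29^1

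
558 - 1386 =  - 828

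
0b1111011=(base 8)173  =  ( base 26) 4j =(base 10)123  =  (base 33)3O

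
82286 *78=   6418308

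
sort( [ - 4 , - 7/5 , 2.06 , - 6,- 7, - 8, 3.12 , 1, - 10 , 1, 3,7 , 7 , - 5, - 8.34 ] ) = [ - 10, - 8.34, - 8,-7, - 6, - 5, - 4 , - 7/5 , 1, 1 , 2.06,3, 3.12,7, 7 ]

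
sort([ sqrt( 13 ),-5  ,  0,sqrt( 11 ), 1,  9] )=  [-5,0, 1,sqrt ( 11) , sqrt( 13), 9] 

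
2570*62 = 159340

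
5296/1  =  5296 = 5296.00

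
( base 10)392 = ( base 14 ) 200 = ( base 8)610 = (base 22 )hi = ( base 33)BT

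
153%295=153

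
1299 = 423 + 876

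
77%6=5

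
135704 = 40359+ 95345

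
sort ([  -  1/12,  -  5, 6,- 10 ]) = [ - 10, - 5, - 1/12, 6]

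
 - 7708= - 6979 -729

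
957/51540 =319/17180= 0.02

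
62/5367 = 62/5367 = 0.01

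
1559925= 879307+680618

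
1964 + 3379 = 5343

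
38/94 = 19/47 = 0.40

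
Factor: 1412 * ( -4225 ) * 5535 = - 33020149500  =  - 2^2*3^3*5^3*13^2*41^1*353^1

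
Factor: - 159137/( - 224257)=17^1*19^(-1)*23^1*29^(-1) = 391/551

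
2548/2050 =1274/1025= 1.24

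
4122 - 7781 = - 3659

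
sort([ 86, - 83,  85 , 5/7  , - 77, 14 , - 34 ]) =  [ - 83, - 77,-34 , 5/7, 14, 85,86]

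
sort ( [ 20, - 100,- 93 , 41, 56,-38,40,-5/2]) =[ - 100, - 93, - 38, - 5/2, 20 , 40,  41,56 ]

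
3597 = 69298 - 65701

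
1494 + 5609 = 7103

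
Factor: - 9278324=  - 2^2*11^1*433^1*487^1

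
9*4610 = 41490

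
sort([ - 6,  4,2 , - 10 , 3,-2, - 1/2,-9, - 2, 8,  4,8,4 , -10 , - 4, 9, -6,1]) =[-10,- 10,  -  9, - 6, - 6, - 4 ,  -  2, - 2,- 1/2, 1,2,3, 4, 4 , 4,8  ,  8,9 ] 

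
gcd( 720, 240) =240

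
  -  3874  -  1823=-5697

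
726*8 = 5808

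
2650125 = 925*2865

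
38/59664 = 19/29832 =0.00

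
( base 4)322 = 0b111010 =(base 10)58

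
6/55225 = 6/55225=   0.00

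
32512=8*4064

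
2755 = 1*2755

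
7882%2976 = 1930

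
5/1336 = 5/1336 = 0.00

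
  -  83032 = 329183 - 412215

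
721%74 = 55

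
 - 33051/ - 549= 60 +37/183  =  60.20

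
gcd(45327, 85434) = 87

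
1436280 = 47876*30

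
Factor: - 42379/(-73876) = 2^( - 2 ) * 11^( - 1)*23^( - 1)*73^( - 1 )*42379^1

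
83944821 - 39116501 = 44828320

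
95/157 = 95/157 = 0.61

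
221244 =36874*6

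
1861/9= 1861/9 = 206.78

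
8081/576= 8081/576 = 14.03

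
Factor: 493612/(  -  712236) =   -  3^(-1 )*17^2*139^( - 1) = -  289/417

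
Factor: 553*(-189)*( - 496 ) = 51840432 = 2^4 * 3^3*7^2 * 31^1 * 79^1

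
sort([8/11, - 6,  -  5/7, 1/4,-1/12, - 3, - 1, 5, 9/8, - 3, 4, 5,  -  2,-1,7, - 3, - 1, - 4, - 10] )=[ - 10, - 6, - 4,  -  3, - 3,- 3, - 2, - 1, - 1,-1, - 5/7, -1/12, 1/4, 8/11, 9/8,4,5, 5, 7] 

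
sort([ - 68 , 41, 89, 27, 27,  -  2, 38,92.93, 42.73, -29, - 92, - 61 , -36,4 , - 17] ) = [ - 92, - 68,-61,-36 ,-29 ,-17 ,- 2, 4, 27 , 27, 38,41, 42.73, 89,92.93]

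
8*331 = 2648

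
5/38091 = 5/38091 = 0.00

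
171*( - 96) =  - 16416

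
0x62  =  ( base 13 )77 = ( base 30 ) 38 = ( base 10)98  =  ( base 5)343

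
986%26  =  24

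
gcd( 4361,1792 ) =7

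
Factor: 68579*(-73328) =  - 5028760912 = - 2^4*7^1*97^1*101^1*4583^1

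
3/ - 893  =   - 1 + 890/893 = - 0.00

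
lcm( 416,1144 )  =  4576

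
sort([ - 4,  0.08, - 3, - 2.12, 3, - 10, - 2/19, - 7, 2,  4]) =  [ - 10, - 7,  -  4, - 3, - 2.12, - 2/19,0.08, 2, 3,4 ]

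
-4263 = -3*1421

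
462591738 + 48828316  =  511420054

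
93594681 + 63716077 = 157310758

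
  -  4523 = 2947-7470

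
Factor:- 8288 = - 2^5 *7^1 *37^1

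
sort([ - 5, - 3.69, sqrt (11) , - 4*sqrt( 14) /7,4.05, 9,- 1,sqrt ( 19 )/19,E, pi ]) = [ - 5,-3.69,-4*sqrt( 14 )/7,-1, sqrt (19)/19,E,pi, sqrt(11 ), 4.05, 9]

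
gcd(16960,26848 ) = 32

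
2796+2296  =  5092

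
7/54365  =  7/54365 = 0.00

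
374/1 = 374 = 374.00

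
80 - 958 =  - 878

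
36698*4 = 146792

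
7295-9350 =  -2055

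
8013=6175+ 1838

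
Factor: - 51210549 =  - 3^5 * 13^2*29^1 * 43^1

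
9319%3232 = 2855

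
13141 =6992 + 6149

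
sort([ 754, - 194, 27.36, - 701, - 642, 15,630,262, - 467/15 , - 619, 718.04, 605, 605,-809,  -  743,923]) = [ -809, - 743, - 701,-642, - 619, - 194, - 467/15 , 15,27.36,262,605,605,630,718.04,754,923]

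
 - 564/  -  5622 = 94/937 = 0.10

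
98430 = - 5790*( - 17 ) 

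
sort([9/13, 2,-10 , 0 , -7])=[ - 10, - 7 , 0, 9/13, 2]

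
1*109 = 109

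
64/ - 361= - 1 + 297/361 = - 0.18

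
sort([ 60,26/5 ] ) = [26/5,  60 ]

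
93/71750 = 93/71750 = 0.00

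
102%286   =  102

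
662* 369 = 244278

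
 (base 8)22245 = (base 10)9381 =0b10010010100101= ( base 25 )f06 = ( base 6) 111233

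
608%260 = 88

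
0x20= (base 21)1B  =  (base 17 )1F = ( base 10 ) 32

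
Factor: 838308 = 2^2*3^1*69859^1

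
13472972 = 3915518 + 9557454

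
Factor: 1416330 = 2^1*3^2* 5^1*15737^1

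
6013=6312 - 299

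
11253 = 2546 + 8707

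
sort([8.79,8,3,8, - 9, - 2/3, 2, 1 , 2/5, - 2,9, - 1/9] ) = [-9,-2, - 2/3, - 1/9,2/5, 1, 2, 3,  8, 8,8.79,  9]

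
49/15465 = 49/15465 = 0.00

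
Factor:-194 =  - 2^1*97^1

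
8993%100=93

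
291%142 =7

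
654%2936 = 654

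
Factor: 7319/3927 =3^( - 1 )*7^( - 1)*11^( - 1 )*13^1*17^( - 1)*563^1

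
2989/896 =427/128 = 3.34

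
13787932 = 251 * 54932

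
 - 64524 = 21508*( - 3)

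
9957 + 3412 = 13369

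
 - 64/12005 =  - 1 + 11941/12005 = - 0.01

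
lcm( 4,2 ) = 4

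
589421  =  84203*7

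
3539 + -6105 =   -  2566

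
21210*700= 14847000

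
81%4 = 1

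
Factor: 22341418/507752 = 2^( - 2)*7^( - 1)*11^1*23^1 * 67^1*659^1*9067^(-1) = 11170709/253876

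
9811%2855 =1246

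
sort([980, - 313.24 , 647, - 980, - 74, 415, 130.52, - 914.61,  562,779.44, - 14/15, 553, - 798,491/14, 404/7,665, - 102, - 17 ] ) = [ - 980,  -  914.61 ,-798, - 313.24, - 102, - 74, - 17, - 14/15, 491/14,404/7,130.52,415,553, 562 , 647, 665, 779.44, 980]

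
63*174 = 10962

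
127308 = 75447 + 51861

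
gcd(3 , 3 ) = 3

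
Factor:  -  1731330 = -2^1*3^2 * 5^1 * 19237^1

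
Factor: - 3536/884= -2^2 = - 4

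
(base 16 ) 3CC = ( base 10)972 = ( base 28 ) 16K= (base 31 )10B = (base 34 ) sk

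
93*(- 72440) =-6736920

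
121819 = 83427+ 38392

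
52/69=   52/69= 0.75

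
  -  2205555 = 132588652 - 134794207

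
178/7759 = 178/7759= 0.02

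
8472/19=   8472/19=445.89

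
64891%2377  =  712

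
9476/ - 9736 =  - 1 + 65/2434  =  - 0.97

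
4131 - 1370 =2761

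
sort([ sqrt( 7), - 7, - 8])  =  [ - 8,- 7,sqrt(7)]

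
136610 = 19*7190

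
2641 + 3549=6190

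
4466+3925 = 8391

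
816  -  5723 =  - 4907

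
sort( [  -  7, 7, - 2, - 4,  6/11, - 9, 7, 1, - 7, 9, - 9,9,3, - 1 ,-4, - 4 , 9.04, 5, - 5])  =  [ - 9, -9 , - 7,-7,-5, - 4, - 4, - 4, - 2,-1 , 6/11, 1,  3, 5, 7, 7, 9, 9,9.04]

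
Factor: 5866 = 2^1*7^1*419^1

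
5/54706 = 5/54706=0.00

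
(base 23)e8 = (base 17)127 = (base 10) 330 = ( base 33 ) A0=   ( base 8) 512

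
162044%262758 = 162044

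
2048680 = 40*51217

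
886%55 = 6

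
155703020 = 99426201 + 56276819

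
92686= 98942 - 6256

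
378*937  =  354186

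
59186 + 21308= 80494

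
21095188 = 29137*724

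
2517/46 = 54 + 33/46 = 54.72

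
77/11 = 7 = 7.00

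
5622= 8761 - 3139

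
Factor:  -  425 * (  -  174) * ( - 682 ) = -2^2*3^1*5^2*11^1*17^1*29^1*31^1 = - 50433900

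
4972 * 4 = 19888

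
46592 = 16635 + 29957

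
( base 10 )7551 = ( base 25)C21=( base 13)358b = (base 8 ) 16577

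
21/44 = 21/44 = 0.48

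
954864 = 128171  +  826693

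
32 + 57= 89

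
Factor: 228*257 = 2^2 * 3^1*19^1*257^1 =58596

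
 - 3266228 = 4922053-8188281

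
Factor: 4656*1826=8501856 = 2^5 * 3^1*11^1*83^1*97^1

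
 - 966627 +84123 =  -882504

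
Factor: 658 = 2^1*7^1*47^1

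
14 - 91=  - 77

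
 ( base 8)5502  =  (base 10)2882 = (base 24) 502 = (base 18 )8g2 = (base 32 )2Q2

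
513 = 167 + 346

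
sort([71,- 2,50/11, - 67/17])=[ -67/17 ,-2, 50/11,71 ] 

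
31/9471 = 31/9471 = 0.00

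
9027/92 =9027/92 = 98.12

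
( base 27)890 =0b1011110111011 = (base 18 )10d9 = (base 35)4xk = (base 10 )6075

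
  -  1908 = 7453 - 9361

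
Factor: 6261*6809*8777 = 3^1*11^1*67^1*131^1*619^1*2087^1 = 374173594773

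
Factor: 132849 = 3^2*29^1*509^1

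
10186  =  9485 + 701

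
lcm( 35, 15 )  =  105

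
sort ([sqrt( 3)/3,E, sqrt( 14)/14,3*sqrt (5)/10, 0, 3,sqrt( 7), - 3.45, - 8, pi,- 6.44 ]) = [-8, - 6.44,-3.45,0 , sqrt( 14 ) /14,sqrt ( 3)/3, 3 *sqrt ( 5 ) /10,sqrt( 7), E, 3,pi]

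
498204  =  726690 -228486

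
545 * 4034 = 2198530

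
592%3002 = 592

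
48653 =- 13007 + 61660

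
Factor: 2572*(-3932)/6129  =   - 2^4 * 3^(-3)*227^( - 1)*643^1*983^1 = - 10113104/6129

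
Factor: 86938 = 2^1*17^1*2557^1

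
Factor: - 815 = - 5^1 * 163^1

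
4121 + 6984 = 11105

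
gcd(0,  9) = 9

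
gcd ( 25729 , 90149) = 1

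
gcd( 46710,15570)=15570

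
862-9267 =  - 8405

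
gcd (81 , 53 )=1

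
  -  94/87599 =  - 1 + 87505/87599= - 0.00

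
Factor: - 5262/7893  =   - 2/3 = -2^1*3^(-1 ) 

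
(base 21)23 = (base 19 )27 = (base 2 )101101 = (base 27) 1i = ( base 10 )45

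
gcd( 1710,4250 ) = 10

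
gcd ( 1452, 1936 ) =484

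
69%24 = 21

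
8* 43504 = 348032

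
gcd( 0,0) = 0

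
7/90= 7/90 = 0.08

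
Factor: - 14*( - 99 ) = 2^1*3^2*7^1*11^1=1386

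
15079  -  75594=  - 60515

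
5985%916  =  489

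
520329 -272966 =247363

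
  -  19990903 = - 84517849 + 64526946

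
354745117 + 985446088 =1340191205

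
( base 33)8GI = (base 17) 1f0a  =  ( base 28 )bmi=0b10010000101010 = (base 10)9258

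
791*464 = 367024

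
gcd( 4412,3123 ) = 1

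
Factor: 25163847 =3^2* 19^1*31^1*47^1*101^1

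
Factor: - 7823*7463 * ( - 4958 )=2^1 * 17^1*37^1 * 67^1* 439^1*7823^1 =289463156942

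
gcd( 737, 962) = 1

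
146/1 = 146 = 146.00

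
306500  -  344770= -38270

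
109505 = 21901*5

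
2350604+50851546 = 53202150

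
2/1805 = 2/1805 = 0.00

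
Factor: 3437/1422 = 2^( - 1 )*3^(  -  2) * 7^1*79^( - 1)*491^1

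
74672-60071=14601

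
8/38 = 4/19 = 0.21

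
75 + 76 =151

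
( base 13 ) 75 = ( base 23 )44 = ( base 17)5b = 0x60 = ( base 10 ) 96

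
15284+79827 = 95111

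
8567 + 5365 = 13932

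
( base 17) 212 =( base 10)597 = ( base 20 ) 19H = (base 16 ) 255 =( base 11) 4A3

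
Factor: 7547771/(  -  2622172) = -2^( - 2)*11^1*71^( - 1) * 83^1*1181^1*  1319^(  -  1) = -1078253/374596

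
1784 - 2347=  - 563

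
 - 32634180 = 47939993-80574173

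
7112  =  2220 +4892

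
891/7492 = 891/7492 = 0.12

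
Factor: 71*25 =5^2*71^1= 1775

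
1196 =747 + 449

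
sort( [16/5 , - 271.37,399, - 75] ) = [ - 271.37, - 75, 16/5, 399 ]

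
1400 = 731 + 669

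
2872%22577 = 2872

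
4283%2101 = 81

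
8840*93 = 822120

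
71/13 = 5+ 6/13 = 5.46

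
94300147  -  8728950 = 85571197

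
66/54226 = 33/27113 = 0.00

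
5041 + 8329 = 13370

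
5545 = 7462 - 1917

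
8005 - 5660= 2345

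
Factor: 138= 2^1 * 3^1* 23^1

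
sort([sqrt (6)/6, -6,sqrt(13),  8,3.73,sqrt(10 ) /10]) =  [ - 6,sqrt(10)/10,  sqrt(6)/6,sqrt(13), 3.73,  8] 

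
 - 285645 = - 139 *2055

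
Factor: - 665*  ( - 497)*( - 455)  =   - 5^2 * 7^3*13^1*19^1*71^1 = - 150379775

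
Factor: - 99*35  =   - 3465=- 3^2*5^1*7^1*11^1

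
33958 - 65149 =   -  31191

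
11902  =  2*5951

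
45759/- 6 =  - 15253/2 = - 7626.50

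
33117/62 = 534 + 9/62 = 534.15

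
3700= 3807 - 107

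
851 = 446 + 405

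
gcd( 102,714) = 102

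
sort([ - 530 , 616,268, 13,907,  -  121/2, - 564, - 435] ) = [ - 564, - 530,- 435, - 121/2,13, 268,616,907 ] 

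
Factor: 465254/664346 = 659^1*941^( - 1)= 659/941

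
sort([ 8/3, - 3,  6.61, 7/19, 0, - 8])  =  [-8, - 3,0, 7/19, 8/3,6.61]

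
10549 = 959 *11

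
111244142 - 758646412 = -647402270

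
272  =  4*68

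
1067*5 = 5335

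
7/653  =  7/653 =0.01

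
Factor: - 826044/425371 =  -2^2 * 3^1*19^1*73^( - 1)*3623^1*5827^( - 1 ) 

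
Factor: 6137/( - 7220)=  - 17/20  =  - 2^ (- 2 )*5^( - 1 )*17^1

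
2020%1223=797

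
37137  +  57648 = 94785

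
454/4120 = 227/2060 =0.11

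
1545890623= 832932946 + 712957677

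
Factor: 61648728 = 2^3*3^1*2568697^1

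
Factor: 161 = 7^1*23^1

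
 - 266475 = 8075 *( - 33 ) 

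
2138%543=509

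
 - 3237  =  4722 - 7959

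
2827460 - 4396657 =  - 1569197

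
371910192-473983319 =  - 102073127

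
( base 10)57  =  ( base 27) 23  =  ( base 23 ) 2b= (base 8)71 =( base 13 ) 45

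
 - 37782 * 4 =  - 151128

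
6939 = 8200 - 1261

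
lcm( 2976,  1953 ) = 62496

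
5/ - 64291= - 5/64291 = - 0.00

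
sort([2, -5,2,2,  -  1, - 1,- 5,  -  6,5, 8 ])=[ - 6, - 5, -5, - 1, -1, 2,2, 2, 5,8]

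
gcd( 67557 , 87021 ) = 3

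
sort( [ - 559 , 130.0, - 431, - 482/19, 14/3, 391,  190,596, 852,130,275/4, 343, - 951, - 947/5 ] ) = [ - 951, - 559, - 431, - 947/5,- 482/19,  14/3, 275/4,130.0,130, 190,343,391,596  ,  852]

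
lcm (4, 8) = 8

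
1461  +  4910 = 6371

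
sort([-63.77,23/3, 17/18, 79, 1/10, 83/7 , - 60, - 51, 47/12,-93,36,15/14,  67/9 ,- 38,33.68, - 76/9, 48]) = [- 93,-63.77, - 60, - 51,  -  38, - 76/9, 1/10,17/18, 15/14,47/12, 67/9,23/3,83/7,33.68  ,  36  ,  48, 79 ] 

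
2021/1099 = 1 + 922/1099 = 1.84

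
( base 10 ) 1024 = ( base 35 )T9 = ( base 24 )1ig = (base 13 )60A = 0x400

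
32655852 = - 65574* ( -498 ) 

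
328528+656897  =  985425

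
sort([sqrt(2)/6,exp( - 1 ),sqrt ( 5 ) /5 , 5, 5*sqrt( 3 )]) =[ sqrt(2 ) /6, exp( - 1 ),sqrt( 5 ) /5, 5,5 * sqrt( 3)]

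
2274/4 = 1137/2 = 568.50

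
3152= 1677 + 1475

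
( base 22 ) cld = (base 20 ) fe3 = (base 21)e54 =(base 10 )6283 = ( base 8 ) 14213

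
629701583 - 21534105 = 608167478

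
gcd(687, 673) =1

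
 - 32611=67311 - 99922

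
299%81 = 56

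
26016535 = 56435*461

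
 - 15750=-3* 5250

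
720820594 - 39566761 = 681253833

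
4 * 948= 3792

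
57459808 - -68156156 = 125615964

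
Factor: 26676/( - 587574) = -2^1*3^ ( - 3) *19^1*31^( - 1) = - 38/837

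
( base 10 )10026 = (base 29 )BQL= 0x272A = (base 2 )10011100101010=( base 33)96R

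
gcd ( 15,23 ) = 1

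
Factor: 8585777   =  19^1*311^1 * 1453^1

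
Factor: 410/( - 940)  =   - 41/94 = - 2^( - 1) * 41^1*47^ ( - 1 ) 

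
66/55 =6/5=1.20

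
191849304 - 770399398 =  - 578550094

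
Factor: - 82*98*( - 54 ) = 2^3*3^3*7^2*41^1  =  433944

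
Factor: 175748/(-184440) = -2^( - 1 )*3^(-1 )*5^( - 1 )*29^ ( - 1)*829^1 = - 829/870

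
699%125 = 74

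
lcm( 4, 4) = 4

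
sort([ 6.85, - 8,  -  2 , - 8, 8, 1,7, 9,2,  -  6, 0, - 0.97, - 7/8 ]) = [-8,-8,-6, - 2, - 0.97, - 7/8,0,1  ,  2,6.85,7, 8, 9 ]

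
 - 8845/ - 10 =1769/2 = 884.50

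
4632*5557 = 25740024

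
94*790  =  74260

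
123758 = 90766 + 32992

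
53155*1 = 53155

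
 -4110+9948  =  5838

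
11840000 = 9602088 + 2237912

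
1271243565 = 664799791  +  606443774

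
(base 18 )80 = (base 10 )144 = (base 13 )B1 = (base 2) 10010000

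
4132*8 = 33056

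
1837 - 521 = 1316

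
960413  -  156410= 804003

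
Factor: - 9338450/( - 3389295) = 1867690/677859 = 2^1*3^(-1)*5^1*7^( - 1 ) * 11^1*13^( - 2) * 191^(- 1)*16979^1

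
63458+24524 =87982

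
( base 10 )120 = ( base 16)78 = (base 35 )3f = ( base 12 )A0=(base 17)71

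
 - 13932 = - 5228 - 8704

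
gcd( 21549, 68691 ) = 3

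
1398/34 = 41  +  2/17 = 41.12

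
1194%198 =6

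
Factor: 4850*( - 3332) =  - 16160200 = - 2^3*5^2*7^2*17^1*97^1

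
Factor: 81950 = 2^1*5^2 *11^1 * 149^1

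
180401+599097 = 779498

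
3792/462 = 632/77 = 8.21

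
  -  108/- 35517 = 36/11839 =0.00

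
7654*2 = 15308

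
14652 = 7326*2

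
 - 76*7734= - 587784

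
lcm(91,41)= 3731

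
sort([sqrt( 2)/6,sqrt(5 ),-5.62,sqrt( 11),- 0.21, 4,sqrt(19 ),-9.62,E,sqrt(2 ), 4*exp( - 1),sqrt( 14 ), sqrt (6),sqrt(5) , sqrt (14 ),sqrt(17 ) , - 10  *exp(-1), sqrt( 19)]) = [-9.62, - 5.62, - 10 * exp ( -1 ) , -0.21, sqrt( 2)/6  ,  sqrt( 2),4*exp(-1),sqrt( 5 ),  sqrt( 5 ),  sqrt( 6), E,sqrt(11 ), sqrt( 14), sqrt( 14) , 4, sqrt( 17), sqrt( 19),sqrt( 19)]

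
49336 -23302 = 26034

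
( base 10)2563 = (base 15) B5D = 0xA03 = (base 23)4ja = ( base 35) 238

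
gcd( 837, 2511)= 837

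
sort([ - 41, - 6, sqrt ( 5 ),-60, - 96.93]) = [-96.93,-60,-41  , - 6,sqrt( 5)] 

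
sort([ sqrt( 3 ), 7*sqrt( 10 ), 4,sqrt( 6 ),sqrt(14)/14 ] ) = [ sqrt( 14) /14,sqrt( 3 ), sqrt (6),4 , 7*sqrt( 10 )]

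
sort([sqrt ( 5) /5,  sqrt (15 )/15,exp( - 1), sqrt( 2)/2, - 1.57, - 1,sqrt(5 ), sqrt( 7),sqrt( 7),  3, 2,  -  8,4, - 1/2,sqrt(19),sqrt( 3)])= [- 8, - 1.57,-1, - 1/2, sqrt( 15)/15,exp( -1) , sqrt( 5 )/5,sqrt ( 2 ) /2,sqrt (3), 2,sqrt (5),sqrt(7),  sqrt( 7), 3 , 4,sqrt( 19)] 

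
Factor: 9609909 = 3^1*199^1*16097^1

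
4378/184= 23+73/92=23.79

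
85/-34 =-5/2 =- 2.50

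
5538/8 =692+ 1/4  =  692.25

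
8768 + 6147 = 14915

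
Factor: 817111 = 817111^1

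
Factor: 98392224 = 2^5*3^1*7^1*146417^1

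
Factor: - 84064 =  - 2^5*37^1*71^1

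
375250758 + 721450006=1096700764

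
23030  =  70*329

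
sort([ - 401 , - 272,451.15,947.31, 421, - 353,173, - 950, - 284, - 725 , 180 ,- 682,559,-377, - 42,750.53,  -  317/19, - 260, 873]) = [- 950,- 725, - 682, - 401, -377, - 353, - 284, - 272, - 260,  -  42, - 317/19,173,180,421  ,  451.15,559,  750.53,873,947.31]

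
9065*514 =4659410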